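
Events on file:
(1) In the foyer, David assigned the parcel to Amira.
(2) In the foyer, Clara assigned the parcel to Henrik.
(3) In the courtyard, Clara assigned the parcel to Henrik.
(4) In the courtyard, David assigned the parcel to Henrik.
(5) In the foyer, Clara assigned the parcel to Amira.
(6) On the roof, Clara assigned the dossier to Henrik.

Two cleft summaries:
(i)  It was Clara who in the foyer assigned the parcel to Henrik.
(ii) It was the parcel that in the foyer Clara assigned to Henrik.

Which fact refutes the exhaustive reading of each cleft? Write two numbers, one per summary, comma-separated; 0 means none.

0, 0

(i): focus "Clara". No fact shares thing = the parcel, recipient = Henrik, setting = in the foyer with a different agent. 0.
(ii): focus "the parcel". No fact shares agent = Clara, recipient = Henrik, setting = in the foyer with a different thing. 0.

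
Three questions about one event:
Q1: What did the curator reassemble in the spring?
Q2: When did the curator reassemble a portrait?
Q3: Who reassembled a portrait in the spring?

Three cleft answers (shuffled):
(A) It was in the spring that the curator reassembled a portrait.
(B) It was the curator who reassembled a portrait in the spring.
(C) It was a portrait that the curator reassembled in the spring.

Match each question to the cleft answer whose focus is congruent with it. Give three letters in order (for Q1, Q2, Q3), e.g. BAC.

CAB

Q1 asks about the direct object; cleft (C) focuses "a portrait", which is the direct object — so Q1 → C.
Q2 asks about the time; cleft (A) focuses "in the spring", which is the time — so Q2 → A.
Q3 asks about the subject (agent); cleft (B) focuses "the curator", which is the subject (agent) — so Q3 → B.
Mapping: Q1→C, Q2→A, Q3→B.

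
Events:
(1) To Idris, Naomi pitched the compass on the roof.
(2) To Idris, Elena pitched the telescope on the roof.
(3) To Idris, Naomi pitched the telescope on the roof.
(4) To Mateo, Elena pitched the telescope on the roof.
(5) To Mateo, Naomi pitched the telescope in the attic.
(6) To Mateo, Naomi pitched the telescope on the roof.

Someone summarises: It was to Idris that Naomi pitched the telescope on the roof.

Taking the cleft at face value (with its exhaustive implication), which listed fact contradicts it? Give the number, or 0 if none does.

6

The cleft puts "Idris" in focus and presupposes the open proposition with same agent, thing, setting (Naomi / the telescope / on the roof).
The exhaustive reading says no other recipient fits that background.
But fact (6) also has same agent, thing, setting (Naomi / the telescope / on the roof), with recipient = Mateo — so the exhaustive reading fails.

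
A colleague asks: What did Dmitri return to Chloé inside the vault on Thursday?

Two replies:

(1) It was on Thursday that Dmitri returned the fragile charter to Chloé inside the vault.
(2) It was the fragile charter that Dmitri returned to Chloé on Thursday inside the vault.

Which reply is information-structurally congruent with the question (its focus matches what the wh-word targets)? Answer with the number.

The question word "what" targets the direct object.
Option (1) clefts "on Thursday" — the time, not what was asked.
Option (2) clefts "the fragile charter" — that matches what the question asks about.
So the congruent reply is (2).

2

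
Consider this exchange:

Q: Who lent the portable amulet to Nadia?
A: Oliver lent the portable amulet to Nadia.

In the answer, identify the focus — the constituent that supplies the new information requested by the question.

The wh-word "who" asks about the subject (agent).
In the answer, "the portable amulet" and "to Nadia" are given — repeated from the question.
The constituent filling the subject (agent) gap is "Oliver"; that is the focus and would carry nuclear stress.

Oliver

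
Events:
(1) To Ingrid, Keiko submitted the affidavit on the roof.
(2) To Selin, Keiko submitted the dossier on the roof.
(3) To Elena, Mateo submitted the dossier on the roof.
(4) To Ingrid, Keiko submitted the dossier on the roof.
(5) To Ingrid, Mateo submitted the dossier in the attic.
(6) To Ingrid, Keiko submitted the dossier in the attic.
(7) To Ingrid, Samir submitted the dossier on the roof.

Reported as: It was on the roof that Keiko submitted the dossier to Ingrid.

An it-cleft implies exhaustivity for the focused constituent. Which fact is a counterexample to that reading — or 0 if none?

6

Focus of the cleft: "on the roof" (the setting). Presupposed background: same agent, thing, recipient (Keiko / the dossier / Ingrid).
Exhaustivity: on the roof is the only setting satisfying that background.
Fact (6) shares the background but with setting = in the attic; exhaustivity is violated.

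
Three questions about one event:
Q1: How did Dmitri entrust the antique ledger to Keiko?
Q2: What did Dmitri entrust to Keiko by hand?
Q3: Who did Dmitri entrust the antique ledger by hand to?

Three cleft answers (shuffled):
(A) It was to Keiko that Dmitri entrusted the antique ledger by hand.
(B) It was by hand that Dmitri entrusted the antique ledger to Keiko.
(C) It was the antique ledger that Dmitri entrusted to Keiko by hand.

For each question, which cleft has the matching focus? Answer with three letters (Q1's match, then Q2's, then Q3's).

Q1 asks about the manner; cleft (B) focuses "by hand", which is the manner — so Q1 → B.
Q2 asks about the direct object; cleft (C) focuses "the antique ledger", which is the direct object — so Q2 → C.
Q3 asks about the recipient; cleft (A) focuses "to Keiko", which is the recipient — so Q3 → A.
Mapping: Q1→B, Q2→C, Q3→A.

BCA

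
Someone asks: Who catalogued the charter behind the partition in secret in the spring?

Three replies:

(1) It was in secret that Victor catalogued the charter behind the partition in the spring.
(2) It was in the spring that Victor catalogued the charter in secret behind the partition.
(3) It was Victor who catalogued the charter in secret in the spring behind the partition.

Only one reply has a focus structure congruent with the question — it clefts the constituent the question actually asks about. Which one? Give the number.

3

The question word "who" targets the subject (agent).
Option (1) clefts "in secret" — the manner, not what was asked.
Option (2) clefts "in the spring" — the time, not what was asked.
Option (3) clefts "Victor" — that matches what the question asks about.
So the congruent reply is (3).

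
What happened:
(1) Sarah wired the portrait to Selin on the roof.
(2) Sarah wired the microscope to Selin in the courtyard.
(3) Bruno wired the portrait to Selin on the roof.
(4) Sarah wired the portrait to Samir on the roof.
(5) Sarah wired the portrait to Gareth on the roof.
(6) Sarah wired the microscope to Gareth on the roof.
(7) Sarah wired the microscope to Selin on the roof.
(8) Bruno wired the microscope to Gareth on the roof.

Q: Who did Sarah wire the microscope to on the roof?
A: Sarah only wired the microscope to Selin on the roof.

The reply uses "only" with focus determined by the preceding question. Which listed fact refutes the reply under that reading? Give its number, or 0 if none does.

Answering "Who did ... to ...?" puts focus on the recipient — here, "Selin".
"Only" then excludes alternative recipients while the background — agent = Sarah, thing = the microscope, setting = on the roof — is held fixed.
Fact (6) shares the background with a different recipient (Gareth) — counterexample.
(Fact (2) would refute a reading with focus on the setting — but that is not what the question asks.)

6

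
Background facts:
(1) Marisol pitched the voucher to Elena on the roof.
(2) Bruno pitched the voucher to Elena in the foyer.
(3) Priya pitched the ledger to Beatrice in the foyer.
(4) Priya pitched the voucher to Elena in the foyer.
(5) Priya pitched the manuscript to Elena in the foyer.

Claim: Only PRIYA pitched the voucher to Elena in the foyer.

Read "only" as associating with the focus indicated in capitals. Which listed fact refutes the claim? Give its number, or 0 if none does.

2

Focus (in capitals) is "Priya" — the agent. "Only" excludes alternative agents while holding fixed thing = the voucher, recipient = Elena, setting = in the foyer.
Fact (2) matches on thing = the voucher, recipient = Elena, setting = in the foyer, but has agent = Bruno instead. That refutes the claim.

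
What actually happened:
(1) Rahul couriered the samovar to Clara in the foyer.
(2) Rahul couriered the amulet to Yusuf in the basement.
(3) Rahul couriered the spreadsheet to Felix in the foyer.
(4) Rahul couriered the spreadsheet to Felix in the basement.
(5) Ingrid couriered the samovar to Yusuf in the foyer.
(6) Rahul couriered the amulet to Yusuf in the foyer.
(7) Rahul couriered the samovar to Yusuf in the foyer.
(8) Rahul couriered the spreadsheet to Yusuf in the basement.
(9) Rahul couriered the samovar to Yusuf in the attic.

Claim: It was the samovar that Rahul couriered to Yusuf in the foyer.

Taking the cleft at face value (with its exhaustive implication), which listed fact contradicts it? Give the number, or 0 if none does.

6

Focus of the cleft: "the samovar" (the thing). Presupposed background: same agent, recipient, setting (Rahul / Yusuf / in the foyer).
Exhaustivity: the samovar is the only thing satisfying that background.
Fact (6) shares the background but with thing = the amulet; exhaustivity is violated.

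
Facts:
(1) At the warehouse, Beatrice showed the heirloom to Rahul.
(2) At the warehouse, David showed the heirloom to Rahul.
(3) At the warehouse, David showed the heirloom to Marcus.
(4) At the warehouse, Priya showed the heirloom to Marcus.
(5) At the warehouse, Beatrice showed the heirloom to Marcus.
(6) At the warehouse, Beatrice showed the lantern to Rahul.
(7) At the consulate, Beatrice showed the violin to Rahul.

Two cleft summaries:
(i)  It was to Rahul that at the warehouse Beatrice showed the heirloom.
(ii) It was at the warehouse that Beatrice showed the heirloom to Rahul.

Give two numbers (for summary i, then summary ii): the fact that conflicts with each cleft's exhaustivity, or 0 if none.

(i): focus "Rahul". Looking for same agent, thing, setting (Beatrice / the heirloom / at the warehouse) with some other recipient — fact (5) has Marcus there. Refuted.
(ii): focus "at the warehouse". No fact shares same agent, thing, recipient (Beatrice / the heirloom / Rahul) with a different setting. 0.

5, 0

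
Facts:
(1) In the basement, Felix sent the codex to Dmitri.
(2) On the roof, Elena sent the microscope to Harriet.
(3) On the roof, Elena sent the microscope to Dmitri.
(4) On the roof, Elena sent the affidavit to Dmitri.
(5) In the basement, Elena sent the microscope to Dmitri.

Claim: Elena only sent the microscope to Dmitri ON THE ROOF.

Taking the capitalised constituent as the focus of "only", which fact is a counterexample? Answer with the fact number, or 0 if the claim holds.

The capitals mark "on the roof" as focus. So "only" rules out other settings, with the rest (same agent, thing, recipient (Elena / the microscope / Dmitri)) as background.
Fact (5) shares the background but differs in setting (in the basement) — a counterexample.

5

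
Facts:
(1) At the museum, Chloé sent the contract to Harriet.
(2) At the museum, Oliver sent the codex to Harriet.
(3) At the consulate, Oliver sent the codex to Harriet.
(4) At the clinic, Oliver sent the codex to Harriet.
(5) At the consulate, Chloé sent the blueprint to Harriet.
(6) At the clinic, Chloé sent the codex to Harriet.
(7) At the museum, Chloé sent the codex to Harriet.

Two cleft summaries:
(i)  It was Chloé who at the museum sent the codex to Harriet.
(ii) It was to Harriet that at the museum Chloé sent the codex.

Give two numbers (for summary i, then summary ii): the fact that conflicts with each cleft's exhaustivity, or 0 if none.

2, 0

Summary (i) focuses "Chloé" (the agent); background the codex as thing and Harriet as recipient and at the museum as setting. Fact (2) matches that background with agent = Oliver — refutes (i).
Summary (ii) focuses "Harriet" (the recipient); background Chloé as agent and the codex as thing and at the museum as setting. No fact matches that background with a different recipient, so 0.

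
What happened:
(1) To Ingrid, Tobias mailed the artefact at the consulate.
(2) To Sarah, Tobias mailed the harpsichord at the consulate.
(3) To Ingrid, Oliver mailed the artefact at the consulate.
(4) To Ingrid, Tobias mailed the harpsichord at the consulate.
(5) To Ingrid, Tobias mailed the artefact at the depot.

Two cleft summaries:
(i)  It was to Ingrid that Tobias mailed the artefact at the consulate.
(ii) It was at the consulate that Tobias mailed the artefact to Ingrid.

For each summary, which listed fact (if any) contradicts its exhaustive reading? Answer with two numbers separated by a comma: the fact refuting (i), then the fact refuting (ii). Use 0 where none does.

(i): focus "Ingrid". No fact shares agent = Tobias, thing = the artefact, setting = at the consulate with a different recipient. 0.
(ii): focus "at the consulate". Looking for agent = Tobias, thing = the artefact, recipient = Ingrid with some other setting — fact (5) has at the depot there. Refuted.

0, 5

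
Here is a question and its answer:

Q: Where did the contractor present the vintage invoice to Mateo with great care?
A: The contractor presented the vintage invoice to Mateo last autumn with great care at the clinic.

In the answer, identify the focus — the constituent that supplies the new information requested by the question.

at the clinic

The wh-word "where" asks about the location.
In the answer, "the contractor", "the vintage invoice", "to Mateo" and "with great care" are given — repeated from the question.
"last autumn" is also new, but it specifies the time, which is not what the question asks about — so it is not the focus.
The constituent filling the location gap is "at the clinic"; that is the focus.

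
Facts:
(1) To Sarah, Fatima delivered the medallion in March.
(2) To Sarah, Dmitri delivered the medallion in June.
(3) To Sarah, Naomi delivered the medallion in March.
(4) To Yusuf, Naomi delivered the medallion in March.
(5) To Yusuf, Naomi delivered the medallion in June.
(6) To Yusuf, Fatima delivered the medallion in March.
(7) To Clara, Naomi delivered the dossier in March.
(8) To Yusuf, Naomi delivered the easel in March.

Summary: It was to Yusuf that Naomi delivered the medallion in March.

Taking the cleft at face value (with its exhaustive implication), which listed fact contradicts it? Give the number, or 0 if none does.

3

The cleft puts "Yusuf" in focus and presupposes the open proposition with agent = Naomi, thing = the medallion, setting = in March.
The exhaustive reading says no other recipient fits that background.
But fact (3) also has agent = Naomi, thing = the medallion, setting = in March, with recipient = Sarah — so the exhaustive reading fails.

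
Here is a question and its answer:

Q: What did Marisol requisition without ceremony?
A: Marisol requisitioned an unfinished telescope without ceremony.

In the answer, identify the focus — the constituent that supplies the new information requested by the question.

The wh-word "what" asks about the direct object.
In the answer, "Marisol" and "without ceremony" are given — repeated from the question.
The constituent filling the direct object gap is "an unfinished telescope"; that is the focus and would carry nuclear stress.

an unfinished telescope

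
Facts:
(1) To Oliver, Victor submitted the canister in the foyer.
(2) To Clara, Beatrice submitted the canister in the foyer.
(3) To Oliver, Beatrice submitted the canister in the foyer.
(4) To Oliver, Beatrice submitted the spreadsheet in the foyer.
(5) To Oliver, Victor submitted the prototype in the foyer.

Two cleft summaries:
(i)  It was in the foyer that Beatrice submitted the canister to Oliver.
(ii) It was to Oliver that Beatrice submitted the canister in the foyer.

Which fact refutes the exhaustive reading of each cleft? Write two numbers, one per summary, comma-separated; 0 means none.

0, 2

Summary (i) focuses "in the foyer" (the setting); background same agent, thing, recipient (Beatrice / the canister / Oliver). No fact matches that background with a different setting, so 0.
Summary (ii) focuses "Oliver" (the recipient); background same agent, thing, setting (Beatrice / the canister / in the foyer). Fact (2) matches that background with recipient = Clara — refutes (ii).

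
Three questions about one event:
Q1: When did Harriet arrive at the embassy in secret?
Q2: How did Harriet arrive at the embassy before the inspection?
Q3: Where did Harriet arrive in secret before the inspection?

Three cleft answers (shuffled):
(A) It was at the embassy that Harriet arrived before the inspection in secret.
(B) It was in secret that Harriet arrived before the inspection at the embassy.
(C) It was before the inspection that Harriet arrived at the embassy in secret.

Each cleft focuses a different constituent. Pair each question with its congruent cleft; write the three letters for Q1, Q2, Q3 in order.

Q1 asks about the time; cleft (C) focuses "before the inspection", which is the time — so Q1 → C.
Q2 asks about the manner; cleft (B) focuses "in secret", which is the manner — so Q2 → B.
Q3 asks about the location; cleft (A) focuses "at the embassy", which is the location — so Q3 → A.
Mapping: Q1→C, Q2→B, Q3→A.

CBA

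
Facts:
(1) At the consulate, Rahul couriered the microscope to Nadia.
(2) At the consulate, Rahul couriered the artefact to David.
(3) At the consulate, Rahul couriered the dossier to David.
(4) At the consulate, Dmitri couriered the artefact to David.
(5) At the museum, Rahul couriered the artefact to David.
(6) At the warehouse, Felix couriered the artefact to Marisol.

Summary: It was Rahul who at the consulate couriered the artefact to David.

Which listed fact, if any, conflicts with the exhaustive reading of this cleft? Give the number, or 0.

Focus of the cleft: "Rahul" (the agent). Presupposed background: the artefact as thing and David as recipient and at the consulate as setting.
The exhaustive reading says no other agent fits that background.
Fact (4) shares the background but with agent = Dmitri; exhaustivity is violated.

4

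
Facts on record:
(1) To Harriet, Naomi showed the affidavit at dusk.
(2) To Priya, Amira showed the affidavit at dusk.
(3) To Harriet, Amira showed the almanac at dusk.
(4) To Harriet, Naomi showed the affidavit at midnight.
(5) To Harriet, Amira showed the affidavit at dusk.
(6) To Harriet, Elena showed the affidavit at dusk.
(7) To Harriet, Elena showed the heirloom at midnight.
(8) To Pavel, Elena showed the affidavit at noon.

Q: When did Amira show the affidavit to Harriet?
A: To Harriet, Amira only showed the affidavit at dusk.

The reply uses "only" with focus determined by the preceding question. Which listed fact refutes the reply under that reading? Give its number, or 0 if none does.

0

Answering "When did ...?" puts focus on the setting — here, "at dusk".
"Only" then excludes alternative settings while the background — same agent, thing, recipient (Amira / the affidavit / Harriet) — is held fixed.
No fact keeps same agent, thing, recipient (Amira / the affidavit / Harriet) while changing the setting; every other fact differs on something backgrounded. The reply stands.
(Fact (2) would refute a reading with focus on the recipient — but that is not what the question asks.)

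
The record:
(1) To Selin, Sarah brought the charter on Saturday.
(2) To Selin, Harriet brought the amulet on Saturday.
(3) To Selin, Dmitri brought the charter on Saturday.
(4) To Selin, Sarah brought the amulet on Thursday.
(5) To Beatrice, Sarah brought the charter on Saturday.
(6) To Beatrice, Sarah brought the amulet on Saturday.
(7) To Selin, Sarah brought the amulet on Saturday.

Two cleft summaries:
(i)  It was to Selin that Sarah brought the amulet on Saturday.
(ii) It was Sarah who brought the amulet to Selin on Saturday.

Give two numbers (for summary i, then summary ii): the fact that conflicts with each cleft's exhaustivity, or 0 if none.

Summary (i) focuses "Selin" (the recipient); background Sarah as agent and the amulet as thing and on Saturday as setting. Fact (6) matches that background with recipient = Beatrice — refutes (i).
Summary (ii) focuses "Sarah" (the agent); background the amulet as thing and Selin as recipient and on Saturday as setting. Fact (2) matches that background with agent = Harriet — refutes (ii).

6, 2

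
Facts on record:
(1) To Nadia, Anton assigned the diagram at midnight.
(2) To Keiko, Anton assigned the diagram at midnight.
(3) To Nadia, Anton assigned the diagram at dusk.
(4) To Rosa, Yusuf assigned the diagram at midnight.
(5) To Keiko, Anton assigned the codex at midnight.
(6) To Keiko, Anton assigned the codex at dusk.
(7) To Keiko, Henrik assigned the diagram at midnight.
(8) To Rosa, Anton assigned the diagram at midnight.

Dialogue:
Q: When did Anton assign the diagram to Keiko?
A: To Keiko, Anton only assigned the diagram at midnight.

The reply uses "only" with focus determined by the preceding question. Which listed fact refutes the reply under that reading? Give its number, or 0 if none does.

0

Answering "When did ...?" puts focus on the setting — here, "at midnight".
"Only" then excludes alternative settings while the background — Anton as agent and the diagram as thing and Keiko as recipient — is held fixed.
No listed fact shares that background with another setting. Nothing contradicts the reply.
(Fact (5) would refute a reading with focus on the thing — but that is not what the question asks.)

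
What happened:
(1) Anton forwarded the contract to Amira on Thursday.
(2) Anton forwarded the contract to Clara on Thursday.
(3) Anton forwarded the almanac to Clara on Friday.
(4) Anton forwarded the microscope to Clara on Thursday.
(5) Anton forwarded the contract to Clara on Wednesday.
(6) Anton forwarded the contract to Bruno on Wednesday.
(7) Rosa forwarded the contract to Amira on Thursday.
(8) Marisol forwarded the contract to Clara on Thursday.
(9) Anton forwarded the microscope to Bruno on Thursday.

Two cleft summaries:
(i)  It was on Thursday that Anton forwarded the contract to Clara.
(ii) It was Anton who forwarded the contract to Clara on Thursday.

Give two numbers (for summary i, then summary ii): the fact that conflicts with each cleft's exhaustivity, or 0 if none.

5, 8

(i): focus "on Thursday". Looking for Anton as agent and the contract as thing and Clara as recipient with some other setting — fact (5) has on Wednesday there. Refuted.
(ii): focus "Anton". Looking for the contract as thing and Clara as recipient and on Thursday as setting with some other agent — fact (8) has Marisol there. Refuted.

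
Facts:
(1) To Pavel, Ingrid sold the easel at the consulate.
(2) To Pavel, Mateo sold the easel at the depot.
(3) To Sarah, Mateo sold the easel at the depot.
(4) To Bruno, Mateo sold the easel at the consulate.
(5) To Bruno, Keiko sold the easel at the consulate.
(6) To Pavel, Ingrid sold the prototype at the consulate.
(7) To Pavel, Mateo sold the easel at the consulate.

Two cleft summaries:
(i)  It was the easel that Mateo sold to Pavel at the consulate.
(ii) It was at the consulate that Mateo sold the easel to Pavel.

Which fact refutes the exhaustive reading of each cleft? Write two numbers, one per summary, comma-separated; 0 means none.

0, 2

Summary (i) focuses "the easel" (the thing); background agent = Mateo, recipient = Pavel, setting = at the consulate. No fact matches that background with a different thing, so 0.
Summary (ii) focuses "at the consulate" (the setting); background agent = Mateo, thing = the easel, recipient = Pavel. Fact (2) matches that background with setting = at the depot — refutes (ii).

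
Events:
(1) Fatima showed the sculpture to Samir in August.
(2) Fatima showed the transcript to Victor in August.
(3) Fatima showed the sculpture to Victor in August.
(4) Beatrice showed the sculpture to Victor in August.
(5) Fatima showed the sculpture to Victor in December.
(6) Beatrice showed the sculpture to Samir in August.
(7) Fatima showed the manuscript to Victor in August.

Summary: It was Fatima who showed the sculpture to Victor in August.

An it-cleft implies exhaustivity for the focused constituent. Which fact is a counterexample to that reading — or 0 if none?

4

The cleft puts "Fatima" in focus and presupposes the open proposition with thing = the sculpture, recipient = Victor, setting = in August.
The exhaustive reading says no other agent fits that background.
Fact (4) shares the background but with agent = Beatrice; exhaustivity is violated.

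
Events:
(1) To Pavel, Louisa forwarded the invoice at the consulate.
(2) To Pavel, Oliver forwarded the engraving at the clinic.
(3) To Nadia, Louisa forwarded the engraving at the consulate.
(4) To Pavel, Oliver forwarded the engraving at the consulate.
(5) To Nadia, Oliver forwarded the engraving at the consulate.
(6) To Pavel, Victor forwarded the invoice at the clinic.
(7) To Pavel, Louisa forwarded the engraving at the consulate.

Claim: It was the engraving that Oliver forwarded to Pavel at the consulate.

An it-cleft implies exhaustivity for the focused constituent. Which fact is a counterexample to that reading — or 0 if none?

0

The cleft puts "the engraving" in focus and presupposes the open proposition with Oliver as agent and Pavel as recipient and at the consulate as setting.
Exhaustivity: the engraving is the only thing satisfying that background.
Every other fact differs from the presupposition on some backgrounded slot, so none challenges the exhaustivity.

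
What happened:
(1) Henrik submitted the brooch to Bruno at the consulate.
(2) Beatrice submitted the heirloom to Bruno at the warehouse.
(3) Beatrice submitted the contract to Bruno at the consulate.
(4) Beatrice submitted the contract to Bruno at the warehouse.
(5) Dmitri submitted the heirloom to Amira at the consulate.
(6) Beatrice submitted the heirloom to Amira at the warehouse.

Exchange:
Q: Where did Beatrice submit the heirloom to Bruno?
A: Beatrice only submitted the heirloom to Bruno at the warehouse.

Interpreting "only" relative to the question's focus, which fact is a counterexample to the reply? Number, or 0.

0

The question "Where did ...?" targets the setting, so in the reply the focus falls on "at the warehouse".
"Only" then excludes alternative settings while the background — Beatrice as agent and the heirloom as thing and Bruno as recipient — is held fixed.
No fact keeps Beatrice as agent and the heirloom as thing and Bruno as recipient while changing the setting; every other fact differs on something backgrounded. The reply stands.
(Fact (6) would refute a reading with focus on the recipient — but that is not what the question asks.)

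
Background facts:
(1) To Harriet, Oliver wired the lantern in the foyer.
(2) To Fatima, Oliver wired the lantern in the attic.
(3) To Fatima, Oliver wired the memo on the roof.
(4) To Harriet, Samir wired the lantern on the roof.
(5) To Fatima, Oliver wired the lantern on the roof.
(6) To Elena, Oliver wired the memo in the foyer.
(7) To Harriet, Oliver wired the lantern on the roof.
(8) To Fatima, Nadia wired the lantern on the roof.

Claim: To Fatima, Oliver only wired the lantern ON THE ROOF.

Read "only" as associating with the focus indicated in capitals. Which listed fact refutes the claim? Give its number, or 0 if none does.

2

Focus (in capitals) is "on the roof" — the setting. "Only" excludes alternative settings while holding fixed same agent, thing, recipient (Oliver / the lantern / Fatima).
Fact (2) matches on same agent, thing, recipient (Oliver / the lantern / Fatima), but has setting = in the attic instead. That refutes the claim.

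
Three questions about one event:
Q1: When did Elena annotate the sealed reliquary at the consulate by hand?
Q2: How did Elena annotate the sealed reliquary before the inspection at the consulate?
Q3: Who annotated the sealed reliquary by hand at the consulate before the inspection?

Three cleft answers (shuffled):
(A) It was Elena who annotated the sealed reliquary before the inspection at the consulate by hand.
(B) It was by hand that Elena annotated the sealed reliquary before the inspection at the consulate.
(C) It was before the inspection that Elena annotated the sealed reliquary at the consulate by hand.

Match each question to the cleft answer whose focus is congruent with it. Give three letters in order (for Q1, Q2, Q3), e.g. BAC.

Q1 asks about the time; cleft (C) focuses "before the inspection", which is the time — so Q1 → C.
Q2 asks about the manner; cleft (B) focuses "by hand", which is the manner — so Q2 → B.
Q3 asks about the subject (agent); cleft (A) focuses "Elena", which is the subject (agent) — so Q3 → A.
Mapping: Q1→C, Q2→B, Q3→A.

CBA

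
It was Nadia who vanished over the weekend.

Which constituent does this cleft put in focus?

In an it-cleft "It was X that/who ...", the clefted constituent X is the focus; the that/who-clause expresses the presupposed open proposition.
Here the focus is "Nadia". The backgrounded (presupposed) material includes "over the weekend".

Nadia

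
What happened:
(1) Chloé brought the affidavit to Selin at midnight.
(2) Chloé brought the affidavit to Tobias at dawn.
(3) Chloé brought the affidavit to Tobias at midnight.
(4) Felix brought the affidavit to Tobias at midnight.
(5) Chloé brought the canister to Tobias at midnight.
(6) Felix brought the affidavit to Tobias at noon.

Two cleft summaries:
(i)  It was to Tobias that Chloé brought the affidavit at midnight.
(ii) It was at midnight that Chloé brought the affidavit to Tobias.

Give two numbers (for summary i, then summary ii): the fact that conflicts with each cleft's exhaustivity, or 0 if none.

1, 2

(i): focus "Tobias". Looking for Chloé as agent and the affidavit as thing and at midnight as setting with some other recipient — fact (1) has Selin there. Refuted.
(ii): focus "at midnight". Looking for Chloé as agent and the affidavit as thing and Tobias as recipient with some other setting — fact (2) has at dawn there. Refuted.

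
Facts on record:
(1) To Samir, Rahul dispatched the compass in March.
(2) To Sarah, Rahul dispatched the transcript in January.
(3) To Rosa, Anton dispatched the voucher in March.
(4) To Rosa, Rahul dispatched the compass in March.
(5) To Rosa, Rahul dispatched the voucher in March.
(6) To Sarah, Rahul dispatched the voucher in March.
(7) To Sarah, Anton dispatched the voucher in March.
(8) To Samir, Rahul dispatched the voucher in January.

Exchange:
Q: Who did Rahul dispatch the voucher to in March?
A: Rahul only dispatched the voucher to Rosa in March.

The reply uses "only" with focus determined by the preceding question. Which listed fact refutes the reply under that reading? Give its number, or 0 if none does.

6

Answering "Who did ... to ...?" puts focus on the recipient — here, "Rosa".
"Only" then excludes alternative recipients while the background — same agent, thing, setting (Rahul / the voucher / in March) — is held fixed.
Fact (6) keeps same agent, thing, setting (Rahul / the voucher / in March) but has recipient = Sarah; that refutes the reply.
(Fact (4) would refute a reading with focus on the thing — but that is not what the question asks.)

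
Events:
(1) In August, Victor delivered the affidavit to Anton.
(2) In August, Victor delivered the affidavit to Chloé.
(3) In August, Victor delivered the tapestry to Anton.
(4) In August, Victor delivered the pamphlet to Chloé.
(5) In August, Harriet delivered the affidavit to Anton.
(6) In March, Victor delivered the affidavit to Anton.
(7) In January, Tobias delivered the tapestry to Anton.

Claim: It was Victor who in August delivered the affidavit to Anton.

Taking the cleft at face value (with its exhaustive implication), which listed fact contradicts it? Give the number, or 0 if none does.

The cleft puts "Victor" in focus and presupposes the open proposition with the affidavit as thing and Anton as recipient and in August as setting.
The exhaustive reading says no other agent fits that background.
Fact (5) shares the background but with agent = Harriet; exhaustivity is violated.

5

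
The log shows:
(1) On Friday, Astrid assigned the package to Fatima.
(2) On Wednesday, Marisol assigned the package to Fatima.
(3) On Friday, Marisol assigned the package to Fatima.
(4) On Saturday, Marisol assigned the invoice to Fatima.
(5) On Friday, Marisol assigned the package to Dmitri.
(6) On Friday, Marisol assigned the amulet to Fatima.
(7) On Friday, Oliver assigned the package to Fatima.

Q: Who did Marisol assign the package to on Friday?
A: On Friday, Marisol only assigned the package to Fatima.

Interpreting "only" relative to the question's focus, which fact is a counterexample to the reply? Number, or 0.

Answering "Who did ... to ...?" puts focus on the recipient — here, "Fatima".
So "only" ranges over recipients; the rest (Marisol as agent and the package as thing and on Friday as setting) is presupposed.
Fact (5) keeps Marisol as agent and the package as thing and on Friday as setting but has recipient = Dmitri; that refutes the reply.
(Fact (2) would refute a reading with focus on the setting — but that is not what the question asks.)

5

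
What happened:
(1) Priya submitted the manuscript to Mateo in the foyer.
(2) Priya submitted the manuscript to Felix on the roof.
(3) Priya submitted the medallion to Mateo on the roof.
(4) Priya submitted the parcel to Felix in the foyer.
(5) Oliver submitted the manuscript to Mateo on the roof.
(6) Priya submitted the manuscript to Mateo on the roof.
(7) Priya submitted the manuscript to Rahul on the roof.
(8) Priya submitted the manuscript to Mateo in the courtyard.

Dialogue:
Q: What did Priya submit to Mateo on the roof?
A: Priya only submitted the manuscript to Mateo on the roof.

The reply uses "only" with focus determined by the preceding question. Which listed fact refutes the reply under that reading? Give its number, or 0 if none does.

3

Answering "What did ...?" puts focus on the thing — here, "the manuscript".
"Only" then excludes alternative things while the background — agent = Priya, recipient = Mateo, setting = on the roof — is held fixed.
Fact (3) keeps agent = Priya, recipient = Mateo, setting = on the roof but has thing = the medallion; that refutes the reply.
(Fact (2) would refute a reading with focus on the recipient — but that is not what the question asks.)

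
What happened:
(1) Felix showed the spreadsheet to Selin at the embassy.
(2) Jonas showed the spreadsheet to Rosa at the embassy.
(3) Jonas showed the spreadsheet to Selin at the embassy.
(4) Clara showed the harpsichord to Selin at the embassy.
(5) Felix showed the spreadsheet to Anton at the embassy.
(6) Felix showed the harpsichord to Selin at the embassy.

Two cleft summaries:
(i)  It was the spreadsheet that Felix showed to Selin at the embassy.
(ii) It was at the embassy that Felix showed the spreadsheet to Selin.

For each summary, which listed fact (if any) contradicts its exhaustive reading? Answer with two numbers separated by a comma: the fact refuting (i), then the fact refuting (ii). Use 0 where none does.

6, 0

Summary (i) focuses "the spreadsheet" (the thing); background agent = Felix, recipient = Selin, setting = at the embassy. Fact (6) matches that background with thing = the harpsichord — refutes (i).
Summary (ii) focuses "at the embassy" (the setting); background agent = Felix, thing = the spreadsheet, recipient = Selin. No fact matches that background with a different setting, so 0.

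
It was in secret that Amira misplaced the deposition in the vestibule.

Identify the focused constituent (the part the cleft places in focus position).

In an it-cleft "It was X that/who ...", the clefted constituent X is the focus; the that/who-clause expresses the presupposed open proposition.
Here the focus is "in secret". The backgrounded (presupposed) material includes "Amira", "the deposition" and "in the vestibule".

in secret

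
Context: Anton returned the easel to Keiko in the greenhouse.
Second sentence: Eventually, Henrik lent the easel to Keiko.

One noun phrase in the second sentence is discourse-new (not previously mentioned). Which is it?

"the easel" and "Keiko" in the second sentence are given — already mentioned in the context.
"Henrik" has no antecedent in the context; it is discourse-new.

Henrik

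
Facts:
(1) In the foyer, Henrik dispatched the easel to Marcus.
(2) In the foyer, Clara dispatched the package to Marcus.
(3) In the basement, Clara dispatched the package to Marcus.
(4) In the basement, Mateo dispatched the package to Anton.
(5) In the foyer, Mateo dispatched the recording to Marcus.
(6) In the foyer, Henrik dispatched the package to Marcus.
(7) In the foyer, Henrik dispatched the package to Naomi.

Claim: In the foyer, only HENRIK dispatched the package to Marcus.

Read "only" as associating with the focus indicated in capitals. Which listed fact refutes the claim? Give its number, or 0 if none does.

2

The capitals mark "Henrik" as focus. So "only" rules out other agents, with the rest (same thing, recipient, setting (the package / Marcus / in the foyer)) as background.
Fact (2) matches on same thing, recipient, setting (the package / Marcus / in the foyer), but has agent = Clara instead. That refutes the claim.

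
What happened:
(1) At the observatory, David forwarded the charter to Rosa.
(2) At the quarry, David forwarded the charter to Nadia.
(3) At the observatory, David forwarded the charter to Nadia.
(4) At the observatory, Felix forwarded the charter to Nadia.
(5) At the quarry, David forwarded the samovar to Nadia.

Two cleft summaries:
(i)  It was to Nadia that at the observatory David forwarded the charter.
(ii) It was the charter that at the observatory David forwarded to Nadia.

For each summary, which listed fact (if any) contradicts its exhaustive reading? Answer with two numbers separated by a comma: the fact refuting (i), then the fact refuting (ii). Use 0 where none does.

1, 0

(i): focus "Nadia". Looking for David as agent and the charter as thing and at the observatory as setting with some other recipient — fact (1) has Rosa there. Refuted.
(ii): focus "the charter". No fact shares David as agent and Nadia as recipient and at the observatory as setting with a different thing. 0.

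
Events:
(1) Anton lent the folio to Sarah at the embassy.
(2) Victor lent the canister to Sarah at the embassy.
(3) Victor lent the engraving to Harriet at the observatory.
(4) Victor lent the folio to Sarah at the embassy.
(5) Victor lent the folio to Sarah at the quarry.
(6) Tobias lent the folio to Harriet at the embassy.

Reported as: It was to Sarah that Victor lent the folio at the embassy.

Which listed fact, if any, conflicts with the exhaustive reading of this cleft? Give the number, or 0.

The cleft puts "Sarah" in focus and presupposes the open proposition with same agent, thing, setting (Victor / the folio / at the embassy).
The exhaustive reading says no other recipient fits that background.
No listed fact matches the background with a different recipient. Exhaustivity holds.

0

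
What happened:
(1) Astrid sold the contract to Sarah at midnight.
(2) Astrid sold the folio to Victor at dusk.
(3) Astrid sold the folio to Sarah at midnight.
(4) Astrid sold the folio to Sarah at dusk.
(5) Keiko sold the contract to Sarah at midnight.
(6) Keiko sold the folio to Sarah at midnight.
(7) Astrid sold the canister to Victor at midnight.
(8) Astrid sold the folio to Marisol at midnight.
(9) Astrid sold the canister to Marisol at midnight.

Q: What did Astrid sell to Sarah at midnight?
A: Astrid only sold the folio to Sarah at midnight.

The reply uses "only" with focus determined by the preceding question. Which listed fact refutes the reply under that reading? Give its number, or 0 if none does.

The question "What did ...?" targets the thing, so in the reply the focus falls on "the folio".
So "only" ranges over things; the rest (Astrid as agent and Sarah as recipient and at midnight as setting) is presupposed.
Fact (1) shares the background with a different thing (the contract) — counterexample.
(Fact (4) would refute a reading with focus on the setting — but that is not what the question asks.)

1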